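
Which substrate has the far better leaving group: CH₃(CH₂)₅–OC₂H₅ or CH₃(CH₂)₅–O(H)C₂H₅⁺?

CH₃(CH₂)₅–O(H)C₂H₅⁺

From CH₃(CH₂)₅–OC₂H₅ the departing group would be CH₃CH₂O⁻ (pKₐ(CH₃CH₂OH) ≈ 16). Strong base; alkoxides do not leave unassisted.
From CH₃(CH₂)₅–O(H)C₂H₅⁺ the leaving group is R'OH (pKₐ(R'OH₂⁺) ≈ -2.4). Neutral; leaves from a protonated ether (an oxonium ion, R–O(H)R'⁺).
(In practice CH₃(CH₂)₅–O(H)C₂H₅⁺ is made from CH₃(CH₂)₅–OC₂H₅ by protonation with concentrated HBr, allowing neutral ethanol, rather than ethoxide, to depart.)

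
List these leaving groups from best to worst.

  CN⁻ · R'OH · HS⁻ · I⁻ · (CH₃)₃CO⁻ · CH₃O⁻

Leaving-group ability tracks the stability of the departed species; conjugate-acid pKₐ is the usual yardstick (lower pKₐ → better LG).
I⁻: pKₐ(HI) ≈ -10 — large, highly polarisable; very weak base
R'OH: pKₐ(R'OH₂⁺) ≈ -2.4 — neutral; leaves from a protonated ether (an oxonium ion, R–O(H)R'⁺)
HS⁻: pKₐ(H₂S) ≈ 7 — larger and more polarisable than the oxygen analogue
CN⁻: pKₐ(HCN) ≈ 9.2 — sp carbon stabilises the charge somewhat, but still a poor LG
CH₃O⁻: pKₐ(CH₃OH) ≈ 15.5 — strong base; alkoxides do not leave unassisted
(CH₃)₃CO⁻: pKₐ(t-BuOH) ≈ 18 — bulky, strongly basic alkoxide

I⁻ > R'OH > HS⁻ > CN⁻ > CH₃O⁻ > (CH₃)₃CO⁻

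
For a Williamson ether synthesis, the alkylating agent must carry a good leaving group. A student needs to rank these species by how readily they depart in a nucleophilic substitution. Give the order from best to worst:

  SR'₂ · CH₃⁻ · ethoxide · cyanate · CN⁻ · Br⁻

Br⁻ > SR'₂ > cyanate > CN⁻ > ethoxide > CH₃⁻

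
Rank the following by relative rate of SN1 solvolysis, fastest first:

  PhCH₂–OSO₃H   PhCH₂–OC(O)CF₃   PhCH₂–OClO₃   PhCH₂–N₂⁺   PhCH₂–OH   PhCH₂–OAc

With the same alkyl group throughout, only the leaving group differentiates the rates.
A good leaving group is a weak base: the lower the pKₐ of its conjugate acid, the more readily it departs.
PhCH₂–N₂⁺ loses N₂: no meaningful conjugate acid; N₂ departs as an exceptionally stable neutral molecule
PhCH₂–OClO₃ loses ClO₄⁻: pKₐ(HClO₄) ≈ -10
PhCH₂–OSO₃H loses HSO₄⁻: pKₐ(H₂SO₄) ≈ -3
PhCH₂–OC(O)CF₃ loses CF₃COO⁻: pKₐ(CF₃COOH) ≈ 0.2
PhCH₂–OAc loses AcO⁻: pKₐ(CH₃COOH) ≈ 4.8
PhCH₂–OH loses OH⁻: pKₐ(H₂O) ≈ 15.7

PhCH₂–N₂⁺ > PhCH₂–OClO₃ > PhCH₂–OSO₃H > PhCH₂–OC(O)CF₃ > PhCH₂–OAc > PhCH₂–OH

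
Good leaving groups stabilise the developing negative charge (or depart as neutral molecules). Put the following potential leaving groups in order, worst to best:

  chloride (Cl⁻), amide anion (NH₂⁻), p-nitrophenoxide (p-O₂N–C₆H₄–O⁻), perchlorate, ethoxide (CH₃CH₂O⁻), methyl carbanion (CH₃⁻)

A good leaving group is a weak base: the lower the pKₐ of its conjugate acid, the more readily it departs.
perchlorate: pKₐ(HClO₄) ≈ -10
chloride (Cl⁻): pKₐ(HCl) ≈ -7
p-nitrophenoxide (p-O₂N–C₆H₄–O⁻): pKₐ(p-nitrophenol) ≈ 7.2
ethoxide (CH₃CH₂O⁻): pKₐ(CH₃CH₂OH) ≈ 16
amide anion (NH₂⁻): pKₐ(NH₃) ≈ 38
methyl carbanion (CH₃⁻): pKₐ(CH₄) ≈ 48
Reversing gives the worst-to-best order requested.

methyl carbanion (CH₃⁻) < amide anion (NH₂⁻) < ethoxide (CH₃CH₂O⁻) < p-nitrophenoxide (p-O₂N–C₆H₄–O⁻) < chloride (Cl⁻) < perchlorate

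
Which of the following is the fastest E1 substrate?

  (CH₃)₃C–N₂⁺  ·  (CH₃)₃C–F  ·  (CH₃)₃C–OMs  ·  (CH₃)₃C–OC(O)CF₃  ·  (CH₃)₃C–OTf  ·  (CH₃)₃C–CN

(CH₃)₃C–N₂⁺

With the same alkyl group throughout, only the leaving group differentiates the rates.
Leaving-group ability tracks the stability of the departed species; conjugate-acid pKₐ is the usual yardstick (lower pKₐ → better LG).
(CH₃)₃C–N₂⁺ loses N₂: no meaningful conjugate acid; N₂ departs as an exceptionally stable neutral molecule
(CH₃)₃C–OTf loses OTf⁻: pKₐ(CF₃SO₃H (triflic acid)) ≈ -14
(CH₃)₃C–OMs loses OMs⁻: pKₐ(CH₃SO₃H (MsOH)) ≈ -1.9
(CH₃)₃C–OC(O)CF₃ loses CF₃COO⁻: pKₐ(CF₃COOH) ≈ 0.2
(CH₃)₃C–F loses F⁻: pKₐ(HF) ≈ 3.2
(CH₃)₃C–CN loses CN⁻: pKₐ(HCN) ≈ 9.2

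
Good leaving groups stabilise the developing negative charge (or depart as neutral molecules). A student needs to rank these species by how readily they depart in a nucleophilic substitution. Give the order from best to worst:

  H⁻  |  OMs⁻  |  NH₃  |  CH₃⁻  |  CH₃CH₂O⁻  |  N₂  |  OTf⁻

N₂ > OTf⁻ > OMs⁻ > NH₃ > CH₃CH₂O⁻ > H⁻ > CH₃⁻

N₂: no meaningful conjugate acid; N₂ departs as an exceptionally stable neutral molecule
OTf⁻: pKₐ(CF₃SO₃H (triflic acid)) ≈ -14
OMs⁻: pKₐ(CH₃SO₃H (MsOH)) ≈ -1.9
NH₃: pKₐ(NH₄⁺) ≈ 9.2
CH₃CH₂O⁻: pKₐ(CH₃CH₂OH) ≈ 16
H⁻: pKₐ(H₂) ≈ 36
CH₃⁻: pKₐ(CH₄) ≈ 48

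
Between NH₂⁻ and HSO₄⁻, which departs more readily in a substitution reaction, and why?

HSO₄⁻ is the better leaving group.
pKₐ(H₂SO₄) ≈ -3 versus pKₐ(NH₃) ≈ 38: HSO₄⁻ is the much weaker base.
Conjugate base of a strong mineral acid.

HSO₄⁻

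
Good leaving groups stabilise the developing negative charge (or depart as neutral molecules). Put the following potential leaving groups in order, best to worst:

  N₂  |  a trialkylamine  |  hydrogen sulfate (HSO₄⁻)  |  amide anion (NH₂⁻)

A good leaving group is a weak base: the lower the pKₐ of its conjugate acid, the more readily it departs.
N₂: no meaningful conjugate acid; N₂ departs as an exceptionally stable neutral molecule
hydrogen sulfate (HSO₄⁻): pKₐ(H₂SO₄) ≈ -3
a trialkylamine: pKₐ(R'₃NH⁺) ≈ 10.7
amide anion (NH₂⁻): pKₐ(NH₃) ≈ 38

N₂ > hydrogen sulfate (HSO₄⁻) > a trialkylamine > amide anion (NH₂⁻)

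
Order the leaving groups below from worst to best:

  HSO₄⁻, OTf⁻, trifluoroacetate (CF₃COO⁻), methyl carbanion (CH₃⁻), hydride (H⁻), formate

methyl carbanion (CH₃⁻) < hydride (H⁻) < formate < trifluoroacetate (CF₃COO⁻) < HSO₄⁻ < OTf⁻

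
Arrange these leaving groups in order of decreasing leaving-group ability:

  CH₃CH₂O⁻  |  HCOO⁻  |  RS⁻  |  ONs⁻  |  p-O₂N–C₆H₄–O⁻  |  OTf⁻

OTf⁻: pKₐ(CF₃SO₃H (triflic acid)) ≈ -14 — charge spread over three oxygens and a CF₃ group; the premier leaving group in synthesis
ONs⁻: pKₐ(p-O₂NC₆H₄SO₃H) ≈ -3.5
HCOO⁻: pKₐ(HCOOH) ≈ 3.8
p-O₂N–C₆H₄–O⁻: pKₐ(p-nitrophenol) ≈ 7.2
RS⁻: pKₐ(RSH (a thiol)) ≈ 10.5 — moderately basic; rarely leaves without activation
CH₃CH₂O⁻: pKₐ(CH₃CH₂OH) ≈ 16

OTf⁻ > ONs⁻ > HCOO⁻ > p-O₂N–C₆H₄–O⁻ > RS⁻ > CH₃CH₂O⁻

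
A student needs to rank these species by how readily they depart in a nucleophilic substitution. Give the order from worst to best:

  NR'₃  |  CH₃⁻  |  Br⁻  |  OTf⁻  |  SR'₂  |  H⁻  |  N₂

A good leaving group is a weak base: the lower the pKₐ of its conjugate acid, the more readily it departs.
N₂: no meaningful conjugate acid; N₂ departs as an exceptionally stable neutral molecule
OTf⁻: pKₐ(CF₃SO₃H (triflic acid)) ≈ -14 — charge spread over three oxygens and a CF₃ group; the premier leaving group in synthesis
Br⁻: pKₐ(HBr) ≈ -9 — weak base; good leaving group
SR'₂: pKₐ(R'₂SH⁺) ≈ -7 — neutral; leaves from a sulfonium salt (R–SR'₂⁺)
NR'₃: pKₐ(R'₃NH⁺) ≈ 10.7 — neutral but still a fairly strong base; Hofmann-elimination LG
H⁻: pKₐ(H₂) ≈ 36 — extremely strong base; leaves only in special hydride-transfer contexts
CH₃⁻: pKₐ(CH₄) ≈ 48 — unstabilised carbanion; the worst conceivable leaving group
Listed from poorest to best leaving group as asked.

CH₃⁻ < H⁻ < NR'₃ < SR'₂ < Br⁻ < OTf⁻ < N₂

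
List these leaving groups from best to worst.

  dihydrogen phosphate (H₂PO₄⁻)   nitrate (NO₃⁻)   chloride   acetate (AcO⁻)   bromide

bromide: pKₐ(HBr) ≈ -9 — weak base; good leaving group
chloride: pKₐ(HCl) ≈ -7
nitrate (NO₃⁻): pKₐ(HNO₃) ≈ -1.3 — resonance-delocalised over three oxygens
dihydrogen phosphate (H₂PO₄⁻): pKₐ(H₃PO₄) ≈ 2.1 — moderate base; biological leaving group after further activation
acetate (AcO⁻): pKₐ(CH₃COOH) ≈ 4.8 — resonance-stabilised but still a weak base

bromide > chloride > nitrate (NO₃⁻) > dihydrogen phosphate (H₂PO₄⁻) > acetate (AcO⁻)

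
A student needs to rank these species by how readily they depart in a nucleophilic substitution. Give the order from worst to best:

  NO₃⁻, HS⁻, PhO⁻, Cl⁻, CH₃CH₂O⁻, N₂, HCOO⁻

CH₃CH₂O⁻ < PhO⁻ < HS⁻ < HCOO⁻ < NO₃⁻ < Cl⁻ < N₂

A good leaving group is a weak base: the lower the pKₐ of its conjugate acid, the more readily it departs.
N₂: no meaningful conjugate acid; N₂ departs as an exceptionally stable neutral molecule
Cl⁻: pKₐ(HCl) ≈ -7 — moderately weak base
NO₃⁻: pKₐ(HNO₃) ≈ -1.3
HCOO⁻: pKₐ(HCOOH) ≈ 3.8 — resonance-stabilised carboxylate
HS⁻: pKₐ(H₂S) ≈ 7 — larger and more polarisable than the oxygen analogue
PhO⁻: pKₐ(C₆H₅OH (phenol)) ≈ 10
CH₃CH₂O⁻: pKₐ(CH₃CH₂OH) ≈ 16
The question asks for worst first, so the sequence is read in increasing leaving-group ability.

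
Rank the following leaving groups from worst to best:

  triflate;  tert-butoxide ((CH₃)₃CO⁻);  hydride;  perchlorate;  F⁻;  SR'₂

The more stable X⁻ (or X) is on its own — i.e. the weaker a base it is — the better a leaving group it makes.
triflate: pKₐ(CF₃SO₃H (triflic acid)) ≈ -14
perchlorate: pKₐ(HClO₄) ≈ -10
SR'₂: pKₐ(R'₂SH⁺) ≈ -7 — neutral; leaves from a sulfonium salt (R–SR'₂⁺)
F⁻: pKₐ(HF) ≈ 3.2 — small and strongly basic; the poor halide leaving group
tert-butoxide ((CH₃)₃CO⁻): pKₐ(t-BuOH) ≈ 18 — bulky, strongly basic alkoxide
hydride: pKₐ(H₂) ≈ 36
Reversing gives the worst-to-best order requested.

hydride < tert-butoxide ((CH₃)₃CO⁻) < F⁻ < SR'₂ < perchlorate < triflate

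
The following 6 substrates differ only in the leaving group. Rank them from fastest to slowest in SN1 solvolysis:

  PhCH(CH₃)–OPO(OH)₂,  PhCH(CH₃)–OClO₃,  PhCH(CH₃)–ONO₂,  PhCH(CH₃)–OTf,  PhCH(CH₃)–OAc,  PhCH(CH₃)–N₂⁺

PhCH(CH₃)–N₂⁺ > PhCH(CH₃)–OTf > PhCH(CH₃)–OClO₃ > PhCH(CH₃)–ONO₂ > PhCH(CH₃)–OPO(OH)₂ > PhCH(CH₃)–OAc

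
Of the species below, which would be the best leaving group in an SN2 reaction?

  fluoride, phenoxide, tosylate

tosylate

Rank by basicity of the departing species: weakest base leaves most easily.
tosylate: pKₐ(p-CH₃C₆H₄SO₃H (TsOH)) ≈ -2.8
fluoride: pKₐ(HF) ≈ 3.2
phenoxide: pKₐ(C₆H₅OH (phenol)) ≈ 10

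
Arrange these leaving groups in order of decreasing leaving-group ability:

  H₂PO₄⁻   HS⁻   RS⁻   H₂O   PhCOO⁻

H₂O > H₂PO₄⁻ > PhCOO⁻ > HS⁻ > RS⁻

Rank by basicity of the departing species: weakest base leaves most easily.
H₂O: pKₐ(H₃O⁺) ≈ -1.7 — neutral; leaves from a protonated alcohol (R–OH₂⁺)
H₂PO₄⁻: pKₐ(H₃PO₄) ≈ 2.1 — moderate base; biological leaving group after further activation
PhCOO⁻: pKₐ(C₆H₅COOH) ≈ 4.2
HS⁻: pKₐ(H₂S) ≈ 7
RS⁻: pKₐ(RSH (a thiol)) ≈ 10.5 — moderately basic; rarely leaves without activation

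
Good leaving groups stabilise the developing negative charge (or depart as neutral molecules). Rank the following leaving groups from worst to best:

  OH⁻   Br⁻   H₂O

Rank by basicity of the departing species: weakest base leaves most easily.
Br⁻: pKₐ(HBr) ≈ -9
H₂O: pKₐ(H₃O⁺) ≈ -1.7 — neutral; leaves from a protonated alcohol (R–OH₂⁺)
OH⁻: pKₐ(H₂O) ≈ 15.7 — strong base; essentially never leaves without prior activation
Listed from poorest to best leaving group as asked.

OH⁻ < H₂O < Br⁻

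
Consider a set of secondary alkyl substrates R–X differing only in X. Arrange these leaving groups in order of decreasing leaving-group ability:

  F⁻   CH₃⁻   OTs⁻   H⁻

OTs⁻ > F⁻ > H⁻ > CH₃⁻

OTs⁻: pKₐ(p-CH₃C₆H₄SO₃H (TsOH)) ≈ -2.8 — resonance-delocalised arenesulfonate
F⁻: pKₐ(HF) ≈ 3.2 — small and strongly basic; the poor halide leaving group
H⁻: pKₐ(H₂) ≈ 36 — extremely strong base; leaves only in special hydride-transfer contexts
CH₃⁻: pKₐ(CH₄) ≈ 48 — unstabilised carbanion; the worst conceivable leaving group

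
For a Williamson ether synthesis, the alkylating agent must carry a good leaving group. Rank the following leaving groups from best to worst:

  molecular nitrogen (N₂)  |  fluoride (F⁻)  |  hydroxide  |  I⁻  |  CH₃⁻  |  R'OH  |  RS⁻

Leaving-group ability tracks the stability of the departed species; conjugate-acid pKₐ is the usual yardstick (lower pKₐ → better LG).
molecular nitrogen (N₂): no meaningful conjugate acid; N₂ departs as an exceptionally stable neutral molecule
I⁻: pKₐ(HI) ≈ -10
R'OH: pKₐ(R'OH₂⁺) ≈ -2.4
fluoride (F⁻): pKₐ(HF) ≈ 3.2
RS⁻: pKₐ(RSH (a thiol)) ≈ 10.5
hydroxide: pKₐ(H₂O) ≈ 15.7
CH₃⁻: pKₐ(CH₄) ≈ 48

molecular nitrogen (N₂) > I⁻ > R'OH > fluoride (F⁻) > RS⁻ > hydroxide > CH₃⁻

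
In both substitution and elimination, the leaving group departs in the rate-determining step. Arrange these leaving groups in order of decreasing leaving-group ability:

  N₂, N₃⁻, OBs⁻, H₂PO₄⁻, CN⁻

N₂ > OBs⁻ > H₂PO₄⁻ > N₃⁻ > CN⁻

The more stable X⁻ (or X) is on its own — i.e. the weaker a base it is — the better a leaving group it makes.
N₂: no meaningful conjugate acid; N₂ departs as an exceptionally stable neutral molecule
OBs⁻: pKₐ(p-BrC₆H₄SO₃H) ≈ -2.8
H₂PO₄⁻: pKₐ(H₃PO₄) ≈ 2.1
N₃⁻: pKₐ(HN₃) ≈ 4.7
CN⁻: pKₐ(HCN) ≈ 9.2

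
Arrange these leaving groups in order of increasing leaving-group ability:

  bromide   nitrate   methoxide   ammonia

methoxide < ammonia < nitrate < bromide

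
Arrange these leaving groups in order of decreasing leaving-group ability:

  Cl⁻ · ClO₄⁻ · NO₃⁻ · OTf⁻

Leaving-group ability tracks the stability of the departed species; conjugate-acid pKₐ is the usual yardstick (lower pKₐ → better LG).
OTf⁻: pKₐ(CF₃SO₃H (triflic acid)) ≈ -14
ClO₄⁻: pKₐ(HClO₄) ≈ -10
Cl⁻: pKₐ(HCl) ≈ -7 — moderately weak base
NO₃⁻: pKₐ(HNO₃) ≈ -1.3

OTf⁻ > ClO₄⁻ > Cl⁻ > NO₃⁻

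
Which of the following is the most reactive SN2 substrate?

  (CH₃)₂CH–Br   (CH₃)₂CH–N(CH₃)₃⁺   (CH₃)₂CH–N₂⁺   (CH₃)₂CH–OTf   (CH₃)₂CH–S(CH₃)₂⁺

Identical carbon frameworks mean the comparison reduces to leaving-group quality.
Rank by basicity of the departing species: weakest base leaves most easily.
(CH₃)₂CH–N₂⁺ loses N₂: no meaningful conjugate acid; N₂ departs as an exceptionally stable neutral molecule
(CH₃)₂CH–OTf loses OTf⁻: pKₐ(CF₃SO₃H (triflic acid)) ≈ -14
(CH₃)₂CH–Br loses Br⁻: pKₐ(HBr) ≈ -9
(CH₃)₂CH–S(CH₃)₂⁺ loses SR'₂: pKₐ(R'₂SH⁺) ≈ -7
(CH₃)₂CH–N(CH₃)₃⁺ loses NR'₃: pKₐ(R'₃NH⁺) ≈ 10.7

(CH₃)₂CH–N₂⁺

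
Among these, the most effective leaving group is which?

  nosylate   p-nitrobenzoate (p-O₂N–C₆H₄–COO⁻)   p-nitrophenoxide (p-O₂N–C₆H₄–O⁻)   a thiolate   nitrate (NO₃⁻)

Rank by basicity of the departing species: weakest base leaves most easily.
nosylate: pKₐ(p-O₂NC₆H₄SO₃H) ≈ -3.5
nitrate (NO₃⁻): pKₐ(HNO₃) ≈ -1.3
p-nitrobenzoate (p-O₂N–C₆H₄–COO⁻): pKₐ(p-nitrobenzoic acid) ≈ 3.4
p-nitrophenoxide (p-O₂N–C₆H₄–O⁻): pKₐ(p-nitrophenol) ≈ 7.2
a thiolate: pKₐ(RSH (a thiol)) ≈ 10.5

nosylate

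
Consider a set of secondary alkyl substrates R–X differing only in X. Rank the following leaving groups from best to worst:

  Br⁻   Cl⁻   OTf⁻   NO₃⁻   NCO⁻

OTf⁻: pKₐ(CF₃SO₃H (triflic acid)) ≈ -14 — charge spread over three oxygens and a CF₃ group; the premier leaving group in synthesis
Br⁻: pKₐ(HBr) ≈ -9 — weak base; good leaving group
Cl⁻: pKₐ(HCl) ≈ -7
NO₃⁻: pKₐ(HNO₃) ≈ -1.3
NCO⁻: pKₐ(HOCN) ≈ 3.5

OTf⁻ > Br⁻ > Cl⁻ > NO₃⁻ > NCO⁻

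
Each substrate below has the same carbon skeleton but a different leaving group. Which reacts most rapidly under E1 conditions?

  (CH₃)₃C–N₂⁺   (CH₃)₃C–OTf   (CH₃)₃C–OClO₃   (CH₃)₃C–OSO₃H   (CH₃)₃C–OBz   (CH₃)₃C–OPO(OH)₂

(CH₃)₃C–N₂⁺

With the same alkyl group throughout, only the leaving group differentiates the rates.
Rank by basicity of the departing species: weakest base leaves most easily.
(CH₃)₃C–N₂⁺ loses N₂: no meaningful conjugate acid; N₂ departs as an exceptionally stable neutral molecule
(CH₃)₃C–OTf loses OTf⁻: pKₐ(CF₃SO₃H (triflic acid)) ≈ -14
(CH₃)₃C–OClO₃ loses ClO₄⁻: pKₐ(HClO₄) ≈ -10
(CH₃)₃C–OSO₃H loses HSO₄⁻: pKₐ(H₂SO₄) ≈ -3
(CH₃)₃C–OPO(OH)₂ loses H₂PO₄⁻: pKₐ(H₃PO₄) ≈ 2.1
(CH₃)₃C–OBz loses PhCOO⁻: pKₐ(C₆H₅COOH) ≈ 4.2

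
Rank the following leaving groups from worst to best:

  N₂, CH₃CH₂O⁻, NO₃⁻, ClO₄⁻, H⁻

N₂: no meaningful conjugate acid; N₂ departs as an exceptionally stable neutral molecule
ClO₄⁻: pKₐ(HClO₄) ≈ -10 — extremely weak base; rarely used for safety reasons
NO₃⁻: pKₐ(HNO₃) ≈ -1.3 — resonance-delocalised over three oxygens
CH₃CH₂O⁻: pKₐ(CH₃CH₂OH) ≈ 16
H⁻: pKₐ(H₂) ≈ 36
The question asks for worst first, so the sequence is read in increasing leaving-group ability.

H⁻ < CH₃CH₂O⁻ < NO₃⁻ < ClO₄⁻ < N₂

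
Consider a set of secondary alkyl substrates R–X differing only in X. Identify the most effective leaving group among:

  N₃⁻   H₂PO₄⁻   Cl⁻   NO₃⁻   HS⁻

Rank by basicity of the departing species: weakest base leaves most easily.
Cl⁻: pKₐ(HCl) ≈ -7
NO₃⁻: pKₐ(HNO₃) ≈ -1.3
H₂PO₄⁻: pKₐ(H₃PO₄) ≈ 2.1
N₃⁻: pKₐ(HN₃) ≈ 4.7
HS⁻: pKₐ(H₂S) ≈ 7

Cl⁻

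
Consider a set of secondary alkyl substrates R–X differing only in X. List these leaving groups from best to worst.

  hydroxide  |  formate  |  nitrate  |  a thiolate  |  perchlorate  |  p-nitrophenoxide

The more stable X⁻ (or X) is on its own — i.e. the weaker a base it is — the better a leaving group it makes.
perchlorate: pKₐ(HClO₄) ≈ -10
nitrate: pKₐ(HNO₃) ≈ -1.3
formate: pKₐ(HCOOH) ≈ 3.8
p-nitrophenoxide: pKₐ(p-nitrophenol) ≈ 7.2
a thiolate: pKₐ(RSH (a thiol)) ≈ 10.5
hydroxide: pKₐ(H₂O) ≈ 15.7

perchlorate > nitrate > formate > p-nitrophenoxide > a thiolate > hydroxide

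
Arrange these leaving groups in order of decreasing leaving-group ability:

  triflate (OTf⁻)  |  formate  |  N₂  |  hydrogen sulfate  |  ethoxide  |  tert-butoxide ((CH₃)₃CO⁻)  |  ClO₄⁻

N₂: no meaningful conjugate acid; N₂ departs as an exceptionally stable neutral molecule
triflate (OTf⁻): pKₐ(CF₃SO₃H (triflic acid)) ≈ -14
ClO₄⁻: pKₐ(HClO₄) ≈ -10
hydrogen sulfate: pKₐ(H₂SO₄) ≈ -3
formate: pKₐ(HCOOH) ≈ 3.8 — resonance-stabilised carboxylate
ethoxide: pKₐ(CH₃CH₂OH) ≈ 16 — strong base; alkoxides do not leave unassisted
tert-butoxide ((CH₃)₃CO⁻): pKₐ(t-BuOH) ≈ 18 — bulky, strongly basic alkoxide

N₂ > triflate (OTf⁻) > ClO₄⁻ > hydrogen sulfate > formate > ethoxide > tert-butoxide ((CH₃)₃CO⁻)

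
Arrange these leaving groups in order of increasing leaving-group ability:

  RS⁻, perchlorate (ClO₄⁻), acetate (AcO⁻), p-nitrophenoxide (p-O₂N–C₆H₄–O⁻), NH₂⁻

perchlorate (ClO₄⁻): pKₐ(HClO₄) ≈ -10 — extremely weak base; rarely used for safety reasons
acetate (AcO⁻): pKₐ(CH₃COOH) ≈ 4.8 — resonance-stabilised but still a weak base
p-nitrophenoxide (p-O₂N–C₆H₄–O⁻): pKₐ(p-nitrophenol) ≈ 7.2 — nitro group delocalises the charge; the classic chromogenic LG
RS⁻: pKₐ(RSH (a thiol)) ≈ 10.5 — moderately basic; rarely leaves without activation
NH₂⁻: pKₐ(NH₃) ≈ 38
Reversing gives the worst-to-best order requested.

NH₂⁻ < RS⁻ < p-nitrophenoxide (p-O₂N–C₆H₄–O⁻) < acetate (AcO⁻) < perchlorate (ClO₄⁻)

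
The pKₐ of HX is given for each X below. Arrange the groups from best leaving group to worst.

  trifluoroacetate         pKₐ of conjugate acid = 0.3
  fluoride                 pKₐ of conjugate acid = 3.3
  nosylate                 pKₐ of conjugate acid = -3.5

nosylate > trifluoroacetate > fluoride

Lower conjugate-acid pKₐ ⇒ weaker base ⇒ better leaving group.
Sorting by the given values: nosylate (-3.5), trifluoroacetate (0.3), fluoride (3.3).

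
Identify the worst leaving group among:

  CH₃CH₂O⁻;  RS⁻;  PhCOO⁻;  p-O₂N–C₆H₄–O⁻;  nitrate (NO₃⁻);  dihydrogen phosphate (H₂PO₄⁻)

CH₃CH₂O⁻

Rank by basicity of the departing species: weakest base leaves most easily.
nitrate (NO₃⁻): pKₐ(HNO₃) ≈ -1.3
dihydrogen phosphate (H₂PO₄⁻): pKₐ(H₃PO₄) ≈ 2.1
PhCOO⁻: pKₐ(C₆H₅COOH) ≈ 4.2
p-O₂N–C₆H₄–O⁻: pKₐ(p-nitrophenol) ≈ 7.2
RS⁻: pKₐ(RSH (a thiol)) ≈ 10.5
CH₃CH₂O⁻: pKₐ(CH₃CH₂OH) ≈ 16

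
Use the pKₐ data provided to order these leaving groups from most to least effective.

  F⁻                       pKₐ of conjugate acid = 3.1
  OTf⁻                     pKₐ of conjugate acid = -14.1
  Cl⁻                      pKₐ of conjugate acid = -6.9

OTf⁻ > Cl⁻ > F⁻

Lower conjugate-acid pKₐ ⇒ weaker base ⇒ better leaving group.
Sorting by the given values: OTf⁻ (-14.1), Cl⁻ (-6.9), F⁻ (3.1).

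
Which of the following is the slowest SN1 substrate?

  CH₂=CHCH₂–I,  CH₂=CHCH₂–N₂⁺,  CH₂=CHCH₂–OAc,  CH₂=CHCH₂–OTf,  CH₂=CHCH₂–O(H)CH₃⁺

CH₂=CHCH₂–OAc

The skeletons are identical, so relative rate is governed entirely by leaving-group ability.
Leaving-group ability tracks the stability of the departed species; conjugate-acid pKₐ is the usual yardstick (lower pKₐ → better LG).
CH₂=CHCH₂–N₂⁺ loses N₂: no meaningful conjugate acid; N₂ departs as an exceptionally stable neutral molecule
CH₂=CHCH₂–OTf loses OTf⁻: pKₐ(CF₃SO₃H (triflic acid)) ≈ -14
CH₂=CHCH₂–I loses I⁻: pKₐ(HI) ≈ -10
CH₂=CHCH₂–O(H)CH₃⁺ loses R'OH: pKₐ(R'OH₂⁺) ≈ -2.4
CH₂=CHCH₂–OAc loses AcO⁻: pKₐ(CH₃COOH) ≈ 4.8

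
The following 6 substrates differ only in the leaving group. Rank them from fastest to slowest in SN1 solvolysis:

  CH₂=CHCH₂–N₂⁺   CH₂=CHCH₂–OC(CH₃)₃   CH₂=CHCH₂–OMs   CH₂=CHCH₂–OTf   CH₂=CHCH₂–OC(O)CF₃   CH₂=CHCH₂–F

The skeletons are identical, so relative rate is governed entirely by leaving-group ability.
The more stable X⁻ (or X) is on its own — i.e. the weaker a base it is — the better a leaving group it makes.
CH₂=CHCH₂–N₂⁺ loses N₂: no meaningful conjugate acid; N₂ departs as an exceptionally stable neutral molecule
CH₂=CHCH₂–OTf loses OTf⁻: pKₐ(CF₃SO₃H (triflic acid)) ≈ -14
CH₂=CHCH₂–OMs loses OMs⁻: pKₐ(CH₃SO₃H (MsOH)) ≈ -1.9
CH₂=CHCH₂–OC(O)CF₃ loses CF₃COO⁻: pKₐ(CF₃COOH) ≈ 0.2
CH₂=CHCH₂–F loses F⁻: pKₐ(HF) ≈ 3.2
CH₂=CHCH₂–OC(CH₃)₃ loses (CH₃)₃CO⁻: pKₐ(t-BuOH) ≈ 18

CH₂=CHCH₂–N₂⁺ > CH₂=CHCH₂–OTf > CH₂=CHCH₂–OMs > CH₂=CHCH₂–OC(O)CF₃ > CH₂=CHCH₂–F > CH₂=CHCH₂–OC(CH₃)₃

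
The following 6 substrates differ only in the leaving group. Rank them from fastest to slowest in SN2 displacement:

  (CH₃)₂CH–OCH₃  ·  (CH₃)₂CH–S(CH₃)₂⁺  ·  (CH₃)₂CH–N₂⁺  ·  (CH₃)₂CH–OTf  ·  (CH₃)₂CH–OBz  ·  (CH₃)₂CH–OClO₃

The skeletons are identical, so relative rate is governed entirely by leaving-group ability.
Rank by basicity of the departing species: weakest base leaves most easily.
(CH₃)₂CH–N₂⁺ loses N₂: no meaningful conjugate acid; N₂ departs as an exceptionally stable neutral molecule
(CH₃)₂CH–OTf loses OTf⁻: pKₐ(CF₃SO₃H (triflic acid)) ≈ -14
(CH₃)₂CH–OClO₃ loses ClO₄⁻: pKₐ(HClO₄) ≈ -10
(CH₃)₂CH–S(CH₃)₂⁺ loses SR'₂: pKₐ(R'₂SH⁺) ≈ -7
(CH₃)₂CH–OBz loses PhCOO⁻: pKₐ(C₆H₅COOH) ≈ 4.2
(CH₃)₂CH–OCH₃ loses CH₃O⁻: pKₐ(CH₃OH) ≈ 15.5

(CH₃)₂CH–N₂⁺ > (CH₃)₂CH–OTf > (CH₃)₂CH–OClO₃ > (CH₃)₂CH–S(CH₃)₂⁺ > (CH₃)₂CH–OBz > (CH₃)₂CH–OCH₃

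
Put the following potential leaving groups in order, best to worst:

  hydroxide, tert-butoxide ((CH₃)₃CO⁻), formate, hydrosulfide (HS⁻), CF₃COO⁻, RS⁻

CF₃COO⁻ > formate > hydrosulfide (HS⁻) > RS⁻ > hydroxide > tert-butoxide ((CH₃)₃CO⁻)

A good leaving group is a weak base: the lower the pKₐ of its conjugate acid, the more readily it departs.
CF₃COO⁻: pKₐ(CF₃COOH) ≈ 0.2
formate: pKₐ(HCOOH) ≈ 3.8
hydrosulfide (HS⁻): pKₐ(H₂S) ≈ 7
RS⁻: pKₐ(RSH (a thiol)) ≈ 10.5
hydroxide: pKₐ(H₂O) ≈ 15.7
tert-butoxide ((CH₃)₃CO⁻): pKₐ(t-BuOH) ≈ 18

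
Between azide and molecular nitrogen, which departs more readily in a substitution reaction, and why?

molecular nitrogen

molecular nitrogen is the better leaving group.
N₂ is the ultimate leaving group — it departs as an exceptionally stable neutral molecule, whereas azide (pKₐ(HN₃) ≈ 4.7) is far more basic.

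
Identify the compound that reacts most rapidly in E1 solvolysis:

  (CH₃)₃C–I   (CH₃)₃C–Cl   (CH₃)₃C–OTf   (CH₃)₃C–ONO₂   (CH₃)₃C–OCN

Same R in every case — rank the leaving groups.
Leaving-group ability tracks the stability of the departed species; conjugate-acid pKₐ is the usual yardstick (lower pKₐ → better LG).
(CH₃)₃C–OTf loses OTf⁻: pKₐ(CF₃SO₃H (triflic acid)) ≈ -14
(CH₃)₃C–I loses I⁻: pKₐ(HI) ≈ -10
(CH₃)₃C–Cl loses Cl⁻: pKₐ(HCl) ≈ -7
(CH₃)₃C–ONO₂ loses NO₃⁻: pKₐ(HNO₃) ≈ -1.3
(CH₃)₃C–OCN loses NCO⁻: pKₐ(HOCN) ≈ 3.5

(CH₃)₃C–OTf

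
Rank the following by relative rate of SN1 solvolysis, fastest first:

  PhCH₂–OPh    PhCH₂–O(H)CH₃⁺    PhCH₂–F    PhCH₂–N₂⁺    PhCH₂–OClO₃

The skeletons are identical, so relative rate is governed entirely by leaving-group ability.
Rank by basicity of the departing species: weakest base leaves most easily.
PhCH₂–N₂⁺ loses N₂: no meaningful conjugate acid; N₂ departs as an exceptionally stable neutral molecule
PhCH₂–OClO₃ loses ClO₄⁻: pKₐ(HClO₄) ≈ -10
PhCH₂–O(H)CH₃⁺ loses R'OH: pKₐ(R'OH₂⁺) ≈ -2.4
PhCH₂–F loses F⁻: pKₐ(HF) ≈ 3.2
PhCH₂–OPh loses PhO⁻: pKₐ(C₆H₅OH (phenol)) ≈ 10

PhCH₂–N₂⁺ > PhCH₂–OClO₃ > PhCH₂–O(H)CH₃⁺ > PhCH₂–F > PhCH₂–OPh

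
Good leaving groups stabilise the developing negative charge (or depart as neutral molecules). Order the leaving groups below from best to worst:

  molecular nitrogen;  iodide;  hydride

molecular nitrogen > iodide > hydride

A good leaving group is a weak base: the lower the pKₐ of its conjugate acid, the more readily it departs.
molecular nitrogen: no meaningful conjugate acid; N₂ departs as an exceptionally stable neutral molecule
iodide: pKₐ(HI) ≈ -10 — large, highly polarisable; very weak base
hydride: pKₐ(H₂) ≈ 36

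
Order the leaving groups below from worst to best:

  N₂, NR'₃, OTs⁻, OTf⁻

A good leaving group is a weak base: the lower the pKₐ of its conjugate acid, the more readily it departs.
N₂: no meaningful conjugate acid; N₂ departs as an exceptionally stable neutral molecule
OTf⁻: pKₐ(CF₃SO₃H (triflic acid)) ≈ -14
OTs⁻: pKₐ(p-CH₃C₆H₄SO₃H (TsOH)) ≈ -2.8
NR'₃: pKₐ(R'₃NH⁺) ≈ 10.7
The question asks for worst first, so the sequence is read in increasing leaving-group ability.

NR'₃ < OTs⁻ < OTf⁻ < N₂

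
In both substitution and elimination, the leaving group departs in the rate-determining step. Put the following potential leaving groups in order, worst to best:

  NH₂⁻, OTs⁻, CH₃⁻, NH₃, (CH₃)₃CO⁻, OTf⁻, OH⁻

A good leaving group is a weak base: the lower the pKₐ of its conjugate acid, the more readily it departs.
OTf⁻: pKₐ(CF₃SO₃H (triflic acid)) ≈ -14
OTs⁻: pKₐ(p-CH₃C₆H₄SO₃H (TsOH)) ≈ -2.8 — resonance-delocalised arenesulfonate
NH₃: pKₐ(NH₄⁺) ≈ 9.2
OH⁻: pKₐ(H₂O) ≈ 15.7 — strong base; essentially never leaves without prior activation
(CH₃)₃CO⁻: pKₐ(t-BuOH) ≈ 18
NH₂⁻: pKₐ(NH₃) ≈ 38 — extremely strong base; never a leaving group
CH₃⁻: pKₐ(CH₄) ≈ 48 — unstabilised carbanion; the worst conceivable leaving group
Reversing gives the worst-to-best order requested.

CH₃⁻ < NH₂⁻ < (CH₃)₃CO⁻ < OH⁻ < NH₃ < OTs⁻ < OTf⁻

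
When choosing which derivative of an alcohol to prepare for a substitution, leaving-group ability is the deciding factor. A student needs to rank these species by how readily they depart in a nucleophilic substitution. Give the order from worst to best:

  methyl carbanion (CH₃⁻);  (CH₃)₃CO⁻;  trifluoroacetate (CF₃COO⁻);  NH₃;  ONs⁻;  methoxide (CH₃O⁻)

methyl carbanion (CH₃⁻) < (CH₃)₃CO⁻ < methoxide (CH₃O⁻) < NH₃ < trifluoroacetate (CF₃COO⁻) < ONs⁻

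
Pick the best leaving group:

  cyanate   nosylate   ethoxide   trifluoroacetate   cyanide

nosylate

A good leaving group is a weak base: the lower the pKₐ of its conjugate acid, the more readily it departs.
nosylate: pKₐ(p-O₂NC₆H₄SO₃H) ≈ -3.5
trifluoroacetate: pKₐ(CF₃COOH) ≈ 0.2
cyanate: pKₐ(HOCN) ≈ 3.5
cyanide: pKₐ(HCN) ≈ 9.2
ethoxide: pKₐ(CH₃CH₂OH) ≈ 16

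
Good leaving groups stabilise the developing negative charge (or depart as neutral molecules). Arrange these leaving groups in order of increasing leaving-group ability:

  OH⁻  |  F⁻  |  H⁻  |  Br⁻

H⁻ < OH⁻ < F⁻ < Br⁻

Br⁻: pKₐ(HBr) ≈ -9
F⁻: pKₐ(HF) ≈ 3.2
OH⁻: pKₐ(H₂O) ≈ 15.7
H⁻: pKₐ(H₂) ≈ 36
Listed from poorest to best leaving group as asked.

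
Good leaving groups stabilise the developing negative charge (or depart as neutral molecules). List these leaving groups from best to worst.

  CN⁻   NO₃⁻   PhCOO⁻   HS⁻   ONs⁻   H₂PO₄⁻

ONs⁻: pKₐ(p-O₂NC₆H₄SO₃H) ≈ -3.5
NO₃⁻: pKₐ(HNO₃) ≈ -1.3
H₂PO₄⁻: pKₐ(H₃PO₄) ≈ 2.1
PhCOO⁻: pKₐ(C₆H₅COOH) ≈ 4.2
HS⁻: pKₐ(H₂S) ≈ 7
CN⁻: pKₐ(HCN) ≈ 9.2

ONs⁻ > NO₃⁻ > H₂PO₄⁻ > PhCOO⁻ > HS⁻ > CN⁻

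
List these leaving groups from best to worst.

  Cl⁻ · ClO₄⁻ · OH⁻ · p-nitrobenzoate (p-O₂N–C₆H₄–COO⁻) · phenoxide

ClO₄⁻: pKₐ(HClO₄) ≈ -10 — extremely weak base; rarely used for safety reasons
Cl⁻: pKₐ(HCl) ≈ -7 — moderately weak base
p-nitrobenzoate (p-O₂N–C₆H₄–COO⁻): pKₐ(p-nitrobenzoic acid) ≈ 3.4
phenoxide: pKₐ(C₆H₅OH (phenol)) ≈ 10 — resonance into the ring helps, but still a poor LG
OH⁻: pKₐ(H₂O) ≈ 15.7

ClO₄⁻ > Cl⁻ > p-nitrobenzoate (p-O₂N–C₆H₄–COO⁻) > phenoxide > OH⁻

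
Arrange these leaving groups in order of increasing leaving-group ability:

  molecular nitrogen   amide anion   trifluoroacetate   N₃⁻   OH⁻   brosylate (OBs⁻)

A good leaving group is a weak base: the lower the pKₐ of its conjugate acid, the more readily it departs.
molecular nitrogen: no meaningful conjugate acid; N₂ departs as an exceptionally stable neutral molecule
brosylate (OBs⁻): pKₐ(p-BrC₆H₄SO₃H) ≈ -2.8
trifluoroacetate: pKₐ(CF₃COOH) ≈ 0.2
N₃⁻: pKₐ(HN₃) ≈ 4.7 — linear, resonance-stabilised
OH⁻: pKₐ(H₂O) ≈ 15.7
amide anion: pKₐ(NH₃) ≈ 38 — extremely strong base; never a leaving group
The question asks for worst first, so the sequence is read in increasing leaving-group ability.

amide anion < OH⁻ < N₃⁻ < trifluoroacetate < brosylate (OBs⁻) < molecular nitrogen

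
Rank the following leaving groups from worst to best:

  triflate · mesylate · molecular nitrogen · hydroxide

hydroxide < mesylate < triflate < molecular nitrogen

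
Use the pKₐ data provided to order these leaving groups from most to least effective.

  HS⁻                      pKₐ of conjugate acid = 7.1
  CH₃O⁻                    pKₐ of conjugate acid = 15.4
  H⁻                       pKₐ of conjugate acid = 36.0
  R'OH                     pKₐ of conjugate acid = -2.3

R'OH > HS⁻ > CH₃O⁻ > H⁻

Lower conjugate-acid pKₐ ⇒ weaker base ⇒ better leaving group.
Sorting by the given values: R'OH (-2.3), HS⁻ (7.1), CH₃O⁻ (15.4), H⁻ (36.0).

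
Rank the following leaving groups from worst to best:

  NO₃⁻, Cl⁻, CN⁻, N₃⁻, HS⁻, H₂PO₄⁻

Cl⁻: pKₐ(HCl) ≈ -7
NO₃⁻: pKₐ(HNO₃) ≈ -1.3
H₂PO₄⁻: pKₐ(H₃PO₄) ≈ 2.1
N₃⁻: pKₐ(HN₃) ≈ 4.7
HS⁻: pKₐ(H₂S) ≈ 7
CN⁻: pKₐ(HCN) ≈ 9.2
Listed from poorest to best leaving group as asked.

CN⁻ < HS⁻ < N₃⁻ < H₂PO₄⁻ < NO₃⁻ < Cl⁻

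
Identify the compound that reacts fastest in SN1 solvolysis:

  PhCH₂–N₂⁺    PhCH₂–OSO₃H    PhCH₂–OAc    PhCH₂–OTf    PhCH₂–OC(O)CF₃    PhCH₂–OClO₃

PhCH₂–N₂⁺

Same R in every case — rank the leaving groups.
Rank by basicity of the departing species: weakest base leaves most easily.
PhCH₂–N₂⁺ loses N₂: no meaningful conjugate acid; N₂ departs as an exceptionally stable neutral molecule
PhCH₂–OTf loses OTf⁻: pKₐ(CF₃SO₃H (triflic acid)) ≈ -14
PhCH₂–OClO₃ loses ClO₄⁻: pKₐ(HClO₄) ≈ -10
PhCH₂–OSO₃H loses HSO₄⁻: pKₐ(H₂SO₄) ≈ -3
PhCH₂–OC(O)CF₃ loses CF₃COO⁻: pKₐ(CF₃COOH) ≈ 0.2
PhCH₂–OAc loses AcO⁻: pKₐ(CH₃COOH) ≈ 4.8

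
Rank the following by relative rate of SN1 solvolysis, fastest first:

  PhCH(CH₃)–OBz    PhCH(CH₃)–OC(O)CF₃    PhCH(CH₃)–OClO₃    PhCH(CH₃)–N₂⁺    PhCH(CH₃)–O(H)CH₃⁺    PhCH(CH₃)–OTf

PhCH(CH₃)–N₂⁺ > PhCH(CH₃)–OTf > PhCH(CH₃)–OClO₃ > PhCH(CH₃)–O(H)CH₃⁺ > PhCH(CH₃)–OC(O)CF₃ > PhCH(CH₃)–OBz

The skeletons are identical, so relative rate is governed entirely by leaving-group ability.
A good leaving group is a weak base: the lower the pKₐ of its conjugate acid, the more readily it departs.
PhCH(CH₃)–N₂⁺ loses N₂: no meaningful conjugate acid; N₂ departs as an exceptionally stable neutral molecule
PhCH(CH₃)–OTf loses OTf⁻: pKₐ(CF₃SO₃H (triflic acid)) ≈ -14
PhCH(CH₃)–OClO₃ loses ClO₄⁻: pKₐ(HClO₄) ≈ -10
PhCH(CH₃)–O(H)CH₃⁺ loses R'OH: pKₐ(R'OH₂⁺) ≈ -2.4
PhCH(CH₃)–OC(O)CF₃ loses CF₃COO⁻: pKₐ(CF₃COOH) ≈ 0.2
PhCH(CH₃)–OBz loses PhCOO⁻: pKₐ(C₆H₅COOH) ≈ 4.2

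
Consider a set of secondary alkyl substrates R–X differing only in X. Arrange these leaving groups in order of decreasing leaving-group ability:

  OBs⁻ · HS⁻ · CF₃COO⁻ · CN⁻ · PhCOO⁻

OBs⁻: pKₐ(p-BrC₆H₄SO₃H) ≈ -2.8 — arenesulfonate with a p-bromo substituent
CF₃COO⁻: pKₐ(CF₃COOH) ≈ 0.2 — strongly electron-withdrawing CF₃ stabilises the carboxylate
PhCOO⁻: pKₐ(C₆H₅COOH) ≈ 4.2
HS⁻: pKₐ(H₂S) ≈ 7
CN⁻: pKₐ(HCN) ≈ 9.2 — sp carbon stabilises the charge somewhat, but still a poor LG

OBs⁻ > CF₃COO⁻ > PhCOO⁻ > HS⁻ > CN⁻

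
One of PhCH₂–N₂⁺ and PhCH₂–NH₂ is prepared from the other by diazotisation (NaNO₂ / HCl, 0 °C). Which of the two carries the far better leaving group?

From PhCH₂–NH₂ the departing group would be NH₂⁻ (pKₐ(NH₃) ≈ 38). Extremely strong base; never a leaving group.
From PhCH₂–N₂⁺ the leaving group is N₂ (no meaningful conjugate acid; N₂ departs as an exceptionally stable neutral molecule).
Diazotisation (NaNO₂ / HCl, 0 °C) works by generating a diazonium salt that expels N₂, making PhCH₂–N₂⁺ enormously more reactive.

PhCH₂–N₂⁺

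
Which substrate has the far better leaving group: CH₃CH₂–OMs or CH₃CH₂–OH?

CH₃CH₂–OMs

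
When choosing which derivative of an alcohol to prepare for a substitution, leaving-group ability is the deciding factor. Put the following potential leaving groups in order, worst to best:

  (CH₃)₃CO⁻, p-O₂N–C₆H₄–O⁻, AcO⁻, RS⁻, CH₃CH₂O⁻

A good leaving group is a weak base: the lower the pKₐ of its conjugate acid, the more readily it departs.
AcO⁻: pKₐ(CH₃COOH) ≈ 4.8
p-O₂N–C₆H₄–O⁻: pKₐ(p-nitrophenol) ≈ 7.2
RS⁻: pKₐ(RSH (a thiol)) ≈ 10.5
CH₃CH₂O⁻: pKₐ(CH₃CH₂OH) ≈ 16
(CH₃)₃CO⁻: pKₐ(t-BuOH) ≈ 18
Listed from poorest to best leaving group as asked.

(CH₃)₃CO⁻ < CH₃CH₂O⁻ < RS⁻ < p-O₂N–C₆H₄–O⁻ < AcO⁻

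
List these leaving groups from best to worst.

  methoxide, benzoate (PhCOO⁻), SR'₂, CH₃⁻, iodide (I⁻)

iodide (I⁻) > SR'₂ > benzoate (PhCOO⁻) > methoxide > CH₃⁻

iodide (I⁻): pKₐ(HI) ≈ -10
SR'₂: pKₐ(R'₂SH⁺) ≈ -7
benzoate (PhCOO⁻): pKₐ(C₆H₅COOH) ≈ 4.2
methoxide: pKₐ(CH₃OH) ≈ 15.5
CH₃⁻: pKₐ(CH₄) ≈ 48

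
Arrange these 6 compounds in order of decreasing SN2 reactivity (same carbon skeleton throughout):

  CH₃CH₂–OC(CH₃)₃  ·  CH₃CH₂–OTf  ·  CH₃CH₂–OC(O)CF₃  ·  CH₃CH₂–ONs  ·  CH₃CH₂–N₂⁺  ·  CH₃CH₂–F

Identical carbon frameworks mean the comparison reduces to leaving-group quality.
The more stable X⁻ (or X) is on its own — i.e. the weaker a base it is — the better a leaving group it makes.
CH₃CH₂–N₂⁺ loses N₂: no meaningful conjugate acid; N₂ departs as an exceptionally stable neutral molecule
CH₃CH₂–OTf loses OTf⁻: pKₐ(CF₃SO₃H (triflic acid)) ≈ -14
CH₃CH₂–ONs loses ONs⁻: pKₐ(p-O₂NC₆H₄SO₃H) ≈ -3.5
CH₃CH₂–OC(O)CF₃ loses CF₃COO⁻: pKₐ(CF₃COOH) ≈ 0.2
CH₃CH₂–F loses F⁻: pKₐ(HF) ≈ 3.2
CH₃CH₂–OC(CH₃)₃ loses (CH₃)₃CO⁻: pKₐ(t-BuOH) ≈ 18

CH₃CH₂–N₂⁺ > CH₃CH₂–OTf > CH₃CH₂–ONs > CH₃CH₂–OC(O)CF₃ > CH₃CH₂–F > CH₃CH₂–OC(CH₃)₃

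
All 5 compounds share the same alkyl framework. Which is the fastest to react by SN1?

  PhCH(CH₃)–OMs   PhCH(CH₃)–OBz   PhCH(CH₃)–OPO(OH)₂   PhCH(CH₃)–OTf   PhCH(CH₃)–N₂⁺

Identical carbon frameworks mean the comparison reduces to leaving-group quality.
The more stable X⁻ (or X) is on its own — i.e. the weaker a base it is — the better a leaving group it makes.
PhCH(CH₃)–N₂⁺ loses N₂: no meaningful conjugate acid; N₂ departs as an exceptionally stable neutral molecule
PhCH(CH₃)–OTf loses OTf⁻: pKₐ(CF₃SO₃H (triflic acid)) ≈ -14
PhCH(CH₃)–OMs loses OMs⁻: pKₐ(CH₃SO₃H (MsOH)) ≈ -1.9
PhCH(CH₃)–OPO(OH)₂ loses H₂PO₄⁻: pKₐ(H₃PO₄) ≈ 2.1
PhCH(CH₃)–OBz loses PhCOO⁻: pKₐ(C₆H₅COOH) ≈ 4.2

PhCH(CH₃)–N₂⁺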